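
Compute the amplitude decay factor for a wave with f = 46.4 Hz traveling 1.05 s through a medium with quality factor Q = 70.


pi*f*t/Q = pi*46.4*1.05/70 = 2.186548
A/A0 = exp(-2.186548) = 0.112304

0.112304


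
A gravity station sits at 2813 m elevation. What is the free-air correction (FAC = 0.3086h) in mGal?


FAC = 0.3086 * h
= 0.3086 * 2813
= 868.0918 mGal

868.0918


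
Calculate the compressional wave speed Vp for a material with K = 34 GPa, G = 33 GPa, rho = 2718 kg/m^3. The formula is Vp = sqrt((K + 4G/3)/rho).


First compute the effective modulus:
K + 4G/3 = 34e9 + 4*33e9/3 = 78000000000.0 Pa
Then divide by density:
78000000000.0 / 2718 = 28697571.7439 Pa/(kg/m^3)
Take the square root:
Vp = sqrt(28697571.7439) = 5357.01 m/s

5357.01


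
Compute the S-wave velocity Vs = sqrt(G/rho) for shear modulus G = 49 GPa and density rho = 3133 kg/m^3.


Convert G to Pa: G = 49e9 Pa
Compute G/rho = 49e9 / 3133 = 15639961.6981
Vs = sqrt(15639961.6981) = 3954.74 m/s

3954.74


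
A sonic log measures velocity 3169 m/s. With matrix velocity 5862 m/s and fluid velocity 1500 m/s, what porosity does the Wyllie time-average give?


1/V - 1/Vm = 1/3169 - 1/5862 = 0.00014497
1/Vf - 1/Vm = 1/1500 - 1/5862 = 0.00049608
phi = 0.00014497 / 0.00049608 = 0.2922

0.2922


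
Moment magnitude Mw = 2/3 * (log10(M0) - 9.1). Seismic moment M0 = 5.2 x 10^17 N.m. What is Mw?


log10(M0) = log10(5.2 x 10^17) = 17.716
Mw = 2/3 * (17.716 - 9.1)
= 2/3 * 8.616
= 5.74

5.74


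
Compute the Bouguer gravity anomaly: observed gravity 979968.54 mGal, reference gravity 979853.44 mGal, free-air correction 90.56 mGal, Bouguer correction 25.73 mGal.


BA = g_obs - g_ref + FAC - BC
= 979968.54 - 979853.44 + 90.56 - 25.73
= 179.93 mGal

179.93


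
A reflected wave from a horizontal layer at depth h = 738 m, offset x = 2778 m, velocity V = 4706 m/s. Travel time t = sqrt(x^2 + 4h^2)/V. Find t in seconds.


x^2 + 4h^2 = 2778^2 + 4*738^2 = 7717284 + 2178576 = 9895860
sqrt(9895860) = 3145.7686
t = 3145.7686 / 4706 = 0.6685 s

0.6685


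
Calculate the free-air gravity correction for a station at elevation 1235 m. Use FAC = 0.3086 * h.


FAC = 0.3086 * h
= 0.3086 * 1235
= 381.121 mGal

381.121


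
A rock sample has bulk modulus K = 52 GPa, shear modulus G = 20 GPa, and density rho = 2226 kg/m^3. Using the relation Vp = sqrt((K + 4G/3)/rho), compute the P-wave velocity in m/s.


First compute the effective modulus:
K + 4G/3 = 52e9 + 4*20e9/3 = 78666666666.67 Pa
Then divide by density:
78666666666.67 / 2226 = 35339922.1324 Pa/(kg/m^3)
Take the square root:
Vp = sqrt(35339922.1324) = 5944.74 m/s

5944.74


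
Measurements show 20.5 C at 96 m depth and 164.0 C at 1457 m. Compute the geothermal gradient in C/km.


dT = 164.0 - 20.5 = 143.5 C
dz = 1457 - 96 = 1361 m
gradient = dT/dz * 1000 = 143.5/1361 * 1000 = 105.4372 C/km

105.4372


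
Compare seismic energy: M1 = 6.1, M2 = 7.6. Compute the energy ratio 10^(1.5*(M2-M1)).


M2 - M1 = 7.6 - 6.1 = 1.5
1.5 * 1.5 = 2.25
ratio = 10^2.25 = 177.83

177.83


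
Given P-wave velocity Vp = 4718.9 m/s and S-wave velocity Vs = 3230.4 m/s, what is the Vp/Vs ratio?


Vp/Vs = 4718.9 / 3230.4
= 1.4608

1.4608


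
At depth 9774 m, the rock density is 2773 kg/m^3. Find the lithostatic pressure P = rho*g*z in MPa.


P = rho * g * z / 1e6
= 2773 * 9.81 * 9774 / 1e6
= 265883392.62 / 1e6
= 265.8834 MPa

265.8834


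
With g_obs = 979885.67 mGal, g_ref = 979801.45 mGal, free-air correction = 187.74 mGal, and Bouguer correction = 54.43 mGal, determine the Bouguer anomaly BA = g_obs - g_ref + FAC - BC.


BA = g_obs - g_ref + FAC - BC
= 979885.67 - 979801.45 + 187.74 - 54.43
= 217.53 mGal

217.53


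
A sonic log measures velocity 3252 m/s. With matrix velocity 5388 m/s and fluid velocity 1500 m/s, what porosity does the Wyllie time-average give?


1/V - 1/Vm = 1/3252 - 1/5388 = 0.00012191
1/Vf - 1/Vm = 1/1500 - 1/5388 = 0.00048107
phi = 0.00012191 / 0.00048107 = 0.2534

0.2534


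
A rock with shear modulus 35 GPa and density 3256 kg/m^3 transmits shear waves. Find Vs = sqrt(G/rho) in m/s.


Convert G to Pa: G = 35e9 Pa
Compute G/rho = 35e9 / 3256 = 10749385.7494
Vs = sqrt(10749385.7494) = 3278.63 m/s

3278.63


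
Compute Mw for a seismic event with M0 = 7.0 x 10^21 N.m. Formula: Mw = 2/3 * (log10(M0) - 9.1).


log10(M0) = log10(7.0 x 10^21) = 21.8451
Mw = 2/3 * (21.8451 - 9.1)
= 2/3 * 12.7451
= 8.5

8.5


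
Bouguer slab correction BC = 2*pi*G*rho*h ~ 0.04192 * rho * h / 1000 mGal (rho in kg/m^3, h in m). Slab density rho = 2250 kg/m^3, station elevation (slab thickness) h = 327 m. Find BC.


BC = 0.04192 * rho * h / 1000
= 0.04192 * 2250 * 327 / 1000
= 30.8426 mGal

30.8426


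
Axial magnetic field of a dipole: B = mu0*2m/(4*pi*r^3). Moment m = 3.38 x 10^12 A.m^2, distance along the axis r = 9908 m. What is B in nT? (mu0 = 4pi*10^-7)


m = 3.38 x 10^12 = 3380000000000 A.m^2
2m = 6760000000000 A.m^2
r^3 = 9908^3 = 972653141312
B = (4pi*10^-7) * 6760000000000 / (4*pi * 972653141312) * 1e9
= 8494866.535307 / 12222719852947.26 * 1e9
= 695.0062 nT

695.0062


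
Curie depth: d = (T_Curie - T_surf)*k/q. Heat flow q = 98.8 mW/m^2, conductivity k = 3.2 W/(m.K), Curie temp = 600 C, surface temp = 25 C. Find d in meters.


T_Curie - T_surf = 600 - 25 = 575 C
Convert q to W/m^2: 98.8 mW/m^2 = 0.0988 W/m^2
d = 575 * 3.2 / 0.0988 = 18623.48 m

18623.48


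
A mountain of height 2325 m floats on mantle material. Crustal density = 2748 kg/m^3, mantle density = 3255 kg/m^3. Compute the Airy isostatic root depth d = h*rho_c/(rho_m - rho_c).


rho_m - rho_c = 3255 - 2748 = 507
d = 2325 * 2748 / 507
= 6389100 / 507
= 12601.78 m

12601.78


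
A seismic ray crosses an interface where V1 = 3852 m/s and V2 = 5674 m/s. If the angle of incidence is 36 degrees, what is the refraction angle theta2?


sin(theta1) = sin(36 deg) = 0.587785
sin(theta2) = V2/V1 * sin(theta1) = 5674/3852 * 0.587785 = 0.865808
theta2 = arcsin(0.865808) = 59.9751 degrees

59.9751


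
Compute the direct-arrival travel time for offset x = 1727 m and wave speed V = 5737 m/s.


t = x / V
= 1727 / 5737
= 0.301 s

0.301


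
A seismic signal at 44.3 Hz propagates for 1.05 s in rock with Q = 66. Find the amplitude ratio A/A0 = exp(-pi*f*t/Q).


pi*f*t/Q = pi*44.3*1.05/66 = 2.214109
A/A0 = exp(-2.214109) = 0.109251

0.109251


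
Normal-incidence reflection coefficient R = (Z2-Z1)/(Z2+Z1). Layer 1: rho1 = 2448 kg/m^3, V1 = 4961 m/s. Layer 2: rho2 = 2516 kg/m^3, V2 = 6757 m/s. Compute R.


Z1 = 2448 * 4961 = 12144528
Z2 = 2516 * 6757 = 17000612
R = (17000612 - 12144528) / (17000612 + 12144528) = 4856084 / 29145140 = 0.1666

0.1666


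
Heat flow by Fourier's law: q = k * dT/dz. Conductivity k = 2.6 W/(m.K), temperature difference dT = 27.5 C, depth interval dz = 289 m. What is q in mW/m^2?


q = k * dT / dz * 1000
= 2.6 * 27.5 / 289 * 1000
= 0.247405 * 1000
= 247.4048 mW/m^2

247.4048


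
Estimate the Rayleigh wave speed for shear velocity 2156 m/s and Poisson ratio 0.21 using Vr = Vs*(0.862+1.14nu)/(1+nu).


Numerator factor = 0.862 + 1.14*0.21 = 1.1014
Denominator = 1 + 0.21 = 1.21
Vr = 2156 * 1.1014 / 1.21 = 1962.49 m/s

1962.49


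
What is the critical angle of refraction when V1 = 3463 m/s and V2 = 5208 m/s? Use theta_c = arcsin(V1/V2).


V1/V2 = 3463/5208 = 0.664939
theta_c = arcsin(0.664939) = 41.6776 degrees

41.6776


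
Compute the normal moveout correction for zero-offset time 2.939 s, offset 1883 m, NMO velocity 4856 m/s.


x/Vnmo = 1883/4856 = 0.387768
(x/Vnmo)^2 = 0.150364
t0^2 = 8.637721
sqrt(8.637721 + 0.150364) = 2.96447
dt = 2.96447 - 2.939 = 0.02547

0.02547


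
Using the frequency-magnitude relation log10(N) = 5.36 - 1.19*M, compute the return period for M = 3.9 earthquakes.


log10(N) = 5.36 - 1.19*3.9 = 0.719
N = 10^0.719 = 5.236004
T = 1/N = 1/5.236004 = 0.191 years

0.191


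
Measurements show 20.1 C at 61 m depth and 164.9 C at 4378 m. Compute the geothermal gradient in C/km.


dT = 164.9 - 20.1 = 144.8 C
dz = 4378 - 61 = 4317 m
gradient = dT/dz * 1000 = 144.8/4317 * 1000 = 33.5418 C/km

33.5418


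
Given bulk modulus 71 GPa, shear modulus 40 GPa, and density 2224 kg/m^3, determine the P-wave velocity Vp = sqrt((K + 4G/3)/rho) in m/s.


First compute the effective modulus:
K + 4G/3 = 71e9 + 4*40e9/3 = 124333333333.33 Pa
Then divide by density:
124333333333.33 / 2224 = 55905275.7794 Pa/(kg/m^3)
Take the square root:
Vp = sqrt(55905275.7794) = 7476.98 m/s

7476.98


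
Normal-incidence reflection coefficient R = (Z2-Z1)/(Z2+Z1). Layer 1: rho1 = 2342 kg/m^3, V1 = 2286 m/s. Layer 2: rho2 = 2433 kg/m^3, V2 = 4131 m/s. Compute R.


Z1 = 2342 * 2286 = 5353812
Z2 = 2433 * 4131 = 10050723
R = (10050723 - 5353812) / (10050723 + 5353812) = 4696911 / 15404535 = 0.3049

0.3049


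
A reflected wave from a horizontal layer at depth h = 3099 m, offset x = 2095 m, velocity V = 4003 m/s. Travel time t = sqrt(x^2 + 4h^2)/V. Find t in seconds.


x^2 + 4h^2 = 2095^2 + 4*3099^2 = 4389025 + 38415204 = 42804229
sqrt(42804229) = 6542.4941
t = 6542.4941 / 4003 = 1.6344 s

1.6344


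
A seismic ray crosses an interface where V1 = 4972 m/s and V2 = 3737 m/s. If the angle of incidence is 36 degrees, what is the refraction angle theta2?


sin(theta1) = sin(36 deg) = 0.587785
sin(theta2) = V2/V1 * sin(theta1) = 3737/4972 * 0.587785 = 0.441785
theta2 = arcsin(0.441785) = 26.2178 degrees

26.2178


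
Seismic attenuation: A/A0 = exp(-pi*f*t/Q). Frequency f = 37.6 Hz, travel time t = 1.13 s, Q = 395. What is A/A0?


pi*f*t/Q = pi*37.6*1.13/395 = 0.337924
A/A0 = exp(-0.337924) = 0.713249

0.713249


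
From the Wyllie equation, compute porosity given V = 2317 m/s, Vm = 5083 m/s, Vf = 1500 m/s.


1/V - 1/Vm = 1/2317 - 1/5083 = 0.00023486
1/Vf - 1/Vm = 1/1500 - 1/5083 = 0.00046993
phi = 0.00023486 / 0.00046993 = 0.4998

0.4998


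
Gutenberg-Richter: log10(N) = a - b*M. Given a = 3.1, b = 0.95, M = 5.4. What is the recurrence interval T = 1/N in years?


log10(N) = 3.1 - 0.95*5.4 = -2.03
N = 10^-2.03 = 0.009333
T = 1/N = 1/0.009333 = 107.1519 years

107.1519


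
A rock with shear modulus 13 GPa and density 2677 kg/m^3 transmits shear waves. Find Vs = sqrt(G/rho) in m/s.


Convert G to Pa: G = 13e9 Pa
Compute G/rho = 13e9 / 2677 = 4856182.2936
Vs = sqrt(4856182.2936) = 2203.67 m/s

2203.67


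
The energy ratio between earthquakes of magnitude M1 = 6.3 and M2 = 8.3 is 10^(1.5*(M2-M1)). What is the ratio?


M2 - M1 = 8.3 - 6.3 = 2.0
1.5 * 2.0 = 3.0
ratio = 10^3.0 = 1000.0

1000.0


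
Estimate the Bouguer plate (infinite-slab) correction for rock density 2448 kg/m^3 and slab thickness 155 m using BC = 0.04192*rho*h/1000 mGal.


BC = 0.04192 * rho * h / 1000
= 0.04192 * 2448 * 155 / 1000
= 15.9061 mGal

15.9061


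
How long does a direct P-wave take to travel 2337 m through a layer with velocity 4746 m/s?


t = x / V
= 2337 / 4746
= 0.4924 s

0.4924


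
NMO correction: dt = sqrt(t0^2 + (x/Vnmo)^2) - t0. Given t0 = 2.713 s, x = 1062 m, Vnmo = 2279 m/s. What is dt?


x/Vnmo = 1062/2279 = 0.465994
(x/Vnmo)^2 = 0.21715
t0^2 = 7.360369
sqrt(7.360369 + 0.21715) = 2.752729
dt = 2.752729 - 2.713 = 0.039729

0.039729


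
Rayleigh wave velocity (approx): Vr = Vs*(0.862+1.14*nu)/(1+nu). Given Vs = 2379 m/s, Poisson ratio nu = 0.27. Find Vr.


Numerator factor = 0.862 + 1.14*0.27 = 1.1698
Denominator = 1 + 0.27 = 1.27
Vr = 2379 * 1.1698 / 1.27 = 2191.3 m/s

2191.3


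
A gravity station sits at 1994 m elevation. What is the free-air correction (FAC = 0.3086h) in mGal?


FAC = 0.3086 * h
= 0.3086 * 1994
= 615.3484 mGal

615.3484


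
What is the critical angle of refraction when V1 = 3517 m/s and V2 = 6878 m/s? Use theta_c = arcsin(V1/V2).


V1/V2 = 3517/6878 = 0.511341
theta_c = arcsin(0.511341) = 30.7532 degrees

30.7532


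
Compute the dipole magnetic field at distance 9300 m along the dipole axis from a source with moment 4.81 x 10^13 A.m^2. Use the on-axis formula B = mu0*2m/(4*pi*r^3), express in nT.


m = 4.81 x 10^13 = 48100000000000 A.m^2
2m = 96200000000000 A.m^2
r^3 = 9300^3 = 804357000000
B = (4pi*10^-7) * 96200000000000 / (4*pi * 804357000000) * 1e9
= 120888485.310135 / 10107848168254.1 * 1e9
= 11959.8636 nT

11959.8636


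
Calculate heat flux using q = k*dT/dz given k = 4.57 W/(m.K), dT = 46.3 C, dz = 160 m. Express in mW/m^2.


q = k * dT / dz * 1000
= 4.57 * 46.3 / 160 * 1000
= 1.322444 * 1000
= 1322.4438 mW/m^2

1322.4438


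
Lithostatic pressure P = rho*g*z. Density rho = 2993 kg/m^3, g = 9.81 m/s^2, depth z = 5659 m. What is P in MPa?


P = rho * g * z / 1e6
= 2993 * 9.81 * 5659 / 1e6
= 166155766.47 / 1e6
= 166.1558 MPa

166.1558


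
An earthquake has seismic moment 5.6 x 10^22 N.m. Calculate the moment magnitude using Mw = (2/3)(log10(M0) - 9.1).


log10(M0) = log10(5.6 x 10^22) = 22.7482
Mw = 2/3 * (22.7482 - 9.1)
= 2/3 * 13.6482
= 9.1

9.1


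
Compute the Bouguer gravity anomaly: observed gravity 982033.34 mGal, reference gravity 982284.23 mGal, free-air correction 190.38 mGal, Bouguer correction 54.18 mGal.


BA = g_obs - g_ref + FAC - BC
= 982033.34 - 982284.23 + 190.38 - 54.18
= -114.69 mGal

-114.69


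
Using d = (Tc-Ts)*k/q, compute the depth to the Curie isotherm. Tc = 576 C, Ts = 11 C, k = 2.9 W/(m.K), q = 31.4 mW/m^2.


T_Curie - T_surf = 576 - 11 = 565 C
Convert q to W/m^2: 31.4 mW/m^2 = 0.0314 W/m^2
d = 565 * 2.9 / 0.0314 = 52181.53 m

52181.53


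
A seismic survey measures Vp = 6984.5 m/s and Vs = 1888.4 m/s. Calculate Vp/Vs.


Vp/Vs = 6984.5 / 1888.4
= 3.6986

3.6986


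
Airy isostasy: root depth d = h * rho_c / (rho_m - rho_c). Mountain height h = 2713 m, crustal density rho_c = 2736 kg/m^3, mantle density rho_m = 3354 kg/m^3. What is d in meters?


rho_m - rho_c = 3354 - 2736 = 618
d = 2713 * 2736 / 618
= 7422768 / 618
= 12010.95 m

12010.95


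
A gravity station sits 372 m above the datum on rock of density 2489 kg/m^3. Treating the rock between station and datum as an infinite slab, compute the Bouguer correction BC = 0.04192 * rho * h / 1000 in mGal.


BC = 0.04192 * rho * h / 1000
= 0.04192 * 2489 * 372 / 1000
= 38.8141 mGal

38.8141


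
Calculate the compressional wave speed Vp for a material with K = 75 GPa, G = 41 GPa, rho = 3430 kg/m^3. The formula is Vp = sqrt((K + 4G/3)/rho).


First compute the effective modulus:
K + 4G/3 = 75e9 + 4*41e9/3 = 129666666666.67 Pa
Then divide by density:
129666666666.67 / 3430 = 37803692.9057 Pa/(kg/m^3)
Take the square root:
Vp = sqrt(37803692.9057) = 6148.47 m/s

6148.47


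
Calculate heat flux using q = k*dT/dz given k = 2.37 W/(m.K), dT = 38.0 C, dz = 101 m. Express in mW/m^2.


q = k * dT / dz * 1000
= 2.37 * 38.0 / 101 * 1000
= 0.891683 * 1000
= 891.6832 mW/m^2

891.6832


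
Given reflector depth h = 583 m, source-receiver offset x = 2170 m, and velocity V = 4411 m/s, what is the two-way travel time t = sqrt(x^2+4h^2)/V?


x^2 + 4h^2 = 2170^2 + 4*583^2 = 4708900 + 1359556 = 6068456
sqrt(6068456) = 2463.4236
t = 2463.4236 / 4411 = 0.5585 s

0.5585


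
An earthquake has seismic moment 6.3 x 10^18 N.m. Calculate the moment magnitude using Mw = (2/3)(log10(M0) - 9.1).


log10(M0) = log10(6.3 x 10^18) = 18.7993
Mw = 2/3 * (18.7993 - 9.1)
= 2/3 * 9.6993
= 6.47

6.47


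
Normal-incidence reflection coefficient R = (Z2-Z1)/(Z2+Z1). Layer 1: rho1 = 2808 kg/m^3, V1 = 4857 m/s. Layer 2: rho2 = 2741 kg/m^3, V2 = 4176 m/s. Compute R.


Z1 = 2808 * 4857 = 13638456
Z2 = 2741 * 4176 = 11446416
R = (11446416 - 13638456) / (11446416 + 13638456) = -2192040 / 25084872 = -0.0874

-0.0874


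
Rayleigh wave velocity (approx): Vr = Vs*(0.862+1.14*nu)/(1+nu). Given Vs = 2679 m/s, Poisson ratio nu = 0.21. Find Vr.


Numerator factor = 0.862 + 1.14*0.21 = 1.1014
Denominator = 1 + 0.21 = 1.21
Vr = 2679 * 1.1014 / 1.21 = 2438.55 m/s

2438.55


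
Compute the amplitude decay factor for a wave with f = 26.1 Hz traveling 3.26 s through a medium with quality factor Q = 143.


pi*f*t/Q = pi*26.1*3.26/143 = 1.86927
A/A0 = exp(-1.86927) = 0.154236

0.154236


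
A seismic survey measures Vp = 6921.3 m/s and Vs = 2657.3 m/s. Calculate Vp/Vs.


Vp/Vs = 6921.3 / 2657.3
= 2.6046

2.6046


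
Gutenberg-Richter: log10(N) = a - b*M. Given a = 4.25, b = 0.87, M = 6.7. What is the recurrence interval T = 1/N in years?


log10(N) = 4.25 - 0.87*6.7 = -1.579
N = 10^-1.579 = 0.026363
T = 1/N = 1/0.026363 = 37.9315 years

37.9315


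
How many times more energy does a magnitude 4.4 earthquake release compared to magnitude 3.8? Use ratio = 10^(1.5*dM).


M2 - M1 = 4.4 - 3.8 = 0.6
1.5 * 0.6 = 0.9
ratio = 10^0.9 = 7.94

7.94


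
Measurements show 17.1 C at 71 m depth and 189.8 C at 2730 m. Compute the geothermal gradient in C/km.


dT = 189.8 - 17.1 = 172.7 C
dz = 2730 - 71 = 2659 m
gradient = dT/dz * 1000 = 172.7/2659 * 1000 = 64.9492 C/km

64.9492


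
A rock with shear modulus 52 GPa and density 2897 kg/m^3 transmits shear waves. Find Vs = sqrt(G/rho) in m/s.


Convert G to Pa: G = 52e9 Pa
Compute G/rho = 52e9 / 2897 = 17949603.0376
Vs = sqrt(17949603.0376) = 4236.7 m/s

4236.7


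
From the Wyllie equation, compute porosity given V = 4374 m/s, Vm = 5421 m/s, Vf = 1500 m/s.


1/V - 1/Vm = 1/4374 - 1/5421 = 4.416e-05
1/Vf - 1/Vm = 1/1500 - 1/5421 = 0.0004822
phi = 4.416e-05 / 0.0004822 = 0.0916

0.0916


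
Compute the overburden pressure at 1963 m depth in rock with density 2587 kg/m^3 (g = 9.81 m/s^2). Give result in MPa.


P = rho * g * z / 1e6
= 2587 * 9.81 * 1963 / 1e6
= 49817936.61 / 1e6
= 49.8179 MPa

49.8179


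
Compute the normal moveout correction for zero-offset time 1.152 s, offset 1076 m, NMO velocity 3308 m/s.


x/Vnmo = 1076/3308 = 0.325272
(x/Vnmo)^2 = 0.105802
t0^2 = 1.327104
sqrt(1.327104 + 0.105802) = 1.19704
dt = 1.19704 - 1.152 = 0.04504

0.04504


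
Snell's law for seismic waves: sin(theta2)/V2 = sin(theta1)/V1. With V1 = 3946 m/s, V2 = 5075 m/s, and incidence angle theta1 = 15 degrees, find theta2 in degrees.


sin(theta1) = sin(15 deg) = 0.258819
sin(theta2) = V2/V1 * sin(theta1) = 5075/3946 * 0.258819 = 0.33287
theta2 = arcsin(0.33287) = 19.4431 degrees

19.4431


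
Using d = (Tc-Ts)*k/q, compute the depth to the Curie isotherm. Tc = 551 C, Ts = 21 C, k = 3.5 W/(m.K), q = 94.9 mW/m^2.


T_Curie - T_surf = 551 - 21 = 530 C
Convert q to W/m^2: 94.9 mW/m^2 = 0.0949 W/m^2
d = 530 * 3.5 / 0.0949 = 19546.89 m

19546.89


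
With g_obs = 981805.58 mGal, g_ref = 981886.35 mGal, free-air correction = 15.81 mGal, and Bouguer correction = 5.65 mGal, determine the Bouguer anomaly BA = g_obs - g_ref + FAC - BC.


BA = g_obs - g_ref + FAC - BC
= 981805.58 - 981886.35 + 15.81 - 5.65
= -70.61 mGal

-70.61


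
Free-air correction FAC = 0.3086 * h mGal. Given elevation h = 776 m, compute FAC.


FAC = 0.3086 * h
= 0.3086 * 776
= 239.4736 mGal

239.4736


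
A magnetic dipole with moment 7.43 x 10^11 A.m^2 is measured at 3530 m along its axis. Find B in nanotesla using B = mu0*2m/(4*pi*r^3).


m = 7.43 x 10^11 = 743000000000 A.m^2
2m = 1486000000000 A.m^2
r^3 = 3530^3 = 43986977000
B = (4pi*10^-7) * 1486000000000 / (4*pi * 43986977000) * 1e9
= 1867362.673294 / 552756655187.29 * 1e9
= 3378.2726 nT

3378.2726


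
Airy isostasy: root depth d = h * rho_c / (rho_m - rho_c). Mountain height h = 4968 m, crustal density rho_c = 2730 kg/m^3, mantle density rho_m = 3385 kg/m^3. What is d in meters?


rho_m - rho_c = 3385 - 2730 = 655
d = 4968 * 2730 / 655
= 13562640 / 655
= 20706.32 m

20706.32


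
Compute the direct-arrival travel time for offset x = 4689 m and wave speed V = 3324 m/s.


t = x / V
= 4689 / 3324
= 1.4106 s

1.4106


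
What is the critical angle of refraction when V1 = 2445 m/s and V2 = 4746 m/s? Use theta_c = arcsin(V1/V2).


V1/V2 = 2445/4746 = 0.515171
theta_c = arcsin(0.515171) = 31.0089 degrees

31.0089


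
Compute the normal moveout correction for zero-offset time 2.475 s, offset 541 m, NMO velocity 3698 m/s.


x/Vnmo = 541/3698 = 0.146295
(x/Vnmo)^2 = 0.021402
t0^2 = 6.125625
sqrt(6.125625 + 0.021402) = 2.47932
dt = 2.47932 - 2.475 = 0.00432

0.00432


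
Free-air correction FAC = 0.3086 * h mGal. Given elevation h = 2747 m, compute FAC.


FAC = 0.3086 * h
= 0.3086 * 2747
= 847.7242 mGal

847.7242


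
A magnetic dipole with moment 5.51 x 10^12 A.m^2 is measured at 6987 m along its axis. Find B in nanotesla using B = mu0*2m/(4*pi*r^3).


m = 5.51 x 10^12 = 5510000000000 A.m^2
2m = 11020000000000 A.m^2
r^3 = 6987^3 = 341092546803
B = (4pi*10^-7) * 11020000000000 / (4*pi * 341092546803) * 1e9
= 13848140.417024 / 4286295356922.15 * 1e9
= 3230.7947 nT

3230.7947


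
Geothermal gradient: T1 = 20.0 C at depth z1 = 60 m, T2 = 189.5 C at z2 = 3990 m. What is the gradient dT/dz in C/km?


dT = 189.5 - 20.0 = 169.5 C
dz = 3990 - 60 = 3930 m
gradient = dT/dz * 1000 = 169.5/3930 * 1000 = 43.1298 C/km

43.1298


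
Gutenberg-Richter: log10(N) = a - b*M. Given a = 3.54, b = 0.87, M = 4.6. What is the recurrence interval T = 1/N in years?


log10(N) = 3.54 - 0.87*4.6 = -0.462
N = 10^-0.462 = 0.345144
T = 1/N = 1/0.345144 = 2.8973 years

2.8973


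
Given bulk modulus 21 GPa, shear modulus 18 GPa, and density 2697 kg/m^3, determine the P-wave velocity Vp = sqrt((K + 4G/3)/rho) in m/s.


First compute the effective modulus:
K + 4G/3 = 21e9 + 4*18e9/3 = 45000000000.0 Pa
Then divide by density:
45000000000.0 / 2697 = 16685205.7842 Pa/(kg/m^3)
Take the square root:
Vp = sqrt(16685205.7842) = 4084.75 m/s

4084.75


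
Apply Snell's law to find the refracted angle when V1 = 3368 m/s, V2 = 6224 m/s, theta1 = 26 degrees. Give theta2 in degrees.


sin(theta1) = sin(26 deg) = 0.438371
sin(theta2) = V2/V1 * sin(theta1) = 6224/3368 * 0.438371 = 0.810102
theta2 = arcsin(0.810102) = 54.1059 degrees

54.1059


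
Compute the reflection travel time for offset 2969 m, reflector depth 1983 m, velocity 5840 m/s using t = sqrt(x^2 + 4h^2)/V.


x^2 + 4h^2 = 2969^2 + 4*1983^2 = 8814961 + 15729156 = 24544117
sqrt(24544117) = 4954.202
t = 4954.202 / 5840 = 0.8483 s

0.8483


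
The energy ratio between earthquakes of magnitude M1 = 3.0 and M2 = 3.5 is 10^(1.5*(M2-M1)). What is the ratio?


M2 - M1 = 3.5 - 3.0 = 0.5
1.5 * 0.5 = 0.75
ratio = 10^0.75 = 5.62

5.62


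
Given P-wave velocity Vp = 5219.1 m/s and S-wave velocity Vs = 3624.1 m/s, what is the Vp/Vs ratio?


Vp/Vs = 5219.1 / 3624.1
= 1.4401

1.4401


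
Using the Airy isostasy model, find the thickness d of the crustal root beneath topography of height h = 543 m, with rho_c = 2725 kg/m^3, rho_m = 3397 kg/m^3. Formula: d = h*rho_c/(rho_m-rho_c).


rho_m - rho_c = 3397 - 2725 = 672
d = 543 * 2725 / 672
= 1479675 / 672
= 2201.9 m

2201.9


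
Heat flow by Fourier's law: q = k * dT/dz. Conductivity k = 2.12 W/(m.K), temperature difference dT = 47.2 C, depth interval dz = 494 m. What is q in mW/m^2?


q = k * dT / dz * 1000
= 2.12 * 47.2 / 494 * 1000
= 0.202559 * 1000
= 202.5587 mW/m^2

202.5587


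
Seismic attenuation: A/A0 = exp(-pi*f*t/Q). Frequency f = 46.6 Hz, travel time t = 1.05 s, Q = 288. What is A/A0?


pi*f*t/Q = pi*46.6*1.05/288 = 0.533744
A/A0 = exp(-0.533744) = 0.586406

0.586406


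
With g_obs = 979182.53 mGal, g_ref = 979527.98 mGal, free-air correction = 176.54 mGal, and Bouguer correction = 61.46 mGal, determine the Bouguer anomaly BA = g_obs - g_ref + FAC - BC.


BA = g_obs - g_ref + FAC - BC
= 979182.53 - 979527.98 + 176.54 - 61.46
= -230.37 mGal

-230.37


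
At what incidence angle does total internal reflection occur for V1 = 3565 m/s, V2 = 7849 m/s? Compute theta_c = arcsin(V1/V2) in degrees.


V1/V2 = 3565/7849 = 0.454198
theta_c = arcsin(0.454198) = 27.0133 degrees

27.0133


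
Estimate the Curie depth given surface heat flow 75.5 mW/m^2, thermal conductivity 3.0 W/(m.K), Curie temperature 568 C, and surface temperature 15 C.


T_Curie - T_surf = 568 - 15 = 553 C
Convert q to W/m^2: 75.5 mW/m^2 = 0.0755 W/m^2
d = 553 * 3.0 / 0.0755 = 21973.51 m

21973.51


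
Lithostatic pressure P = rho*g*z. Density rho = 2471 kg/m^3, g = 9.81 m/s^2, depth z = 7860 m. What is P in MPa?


P = rho * g * z / 1e6
= 2471 * 9.81 * 7860 / 1e6
= 190530408.6 / 1e6
= 190.5304 MPa

190.5304


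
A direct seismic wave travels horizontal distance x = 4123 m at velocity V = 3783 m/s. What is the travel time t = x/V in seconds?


t = x / V
= 4123 / 3783
= 1.0899 s

1.0899


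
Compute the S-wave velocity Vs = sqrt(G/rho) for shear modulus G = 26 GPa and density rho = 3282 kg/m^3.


Convert G to Pa: G = 26e9 Pa
Compute G/rho = 26e9 / 3282 = 7921998.7812
Vs = sqrt(7921998.7812) = 2814.6 m/s

2814.6


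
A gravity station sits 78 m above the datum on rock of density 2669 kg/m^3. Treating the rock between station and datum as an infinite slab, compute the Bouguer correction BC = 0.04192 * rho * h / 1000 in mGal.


BC = 0.04192 * rho * h / 1000
= 0.04192 * 2669 * 78 / 1000
= 8.727 mGal

8.727


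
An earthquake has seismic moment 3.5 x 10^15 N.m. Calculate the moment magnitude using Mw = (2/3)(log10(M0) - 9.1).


log10(M0) = log10(3.5 x 10^15) = 15.5441
Mw = 2/3 * (15.5441 - 9.1)
= 2/3 * 6.4441
= 4.3

4.3


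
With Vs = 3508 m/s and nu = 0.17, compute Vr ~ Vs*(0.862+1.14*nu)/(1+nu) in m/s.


Numerator factor = 0.862 + 1.14*0.17 = 1.0558
Denominator = 1 + 0.17 = 1.17
Vr = 3508 * 1.0558 / 1.17 = 3165.6 m/s

3165.6


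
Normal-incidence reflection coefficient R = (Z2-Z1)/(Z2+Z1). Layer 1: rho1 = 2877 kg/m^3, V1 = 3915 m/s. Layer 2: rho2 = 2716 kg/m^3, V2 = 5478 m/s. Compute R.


Z1 = 2877 * 3915 = 11263455
Z2 = 2716 * 5478 = 14878248
R = (14878248 - 11263455) / (14878248 + 11263455) = 3614793 / 26141703 = 0.1383

0.1383


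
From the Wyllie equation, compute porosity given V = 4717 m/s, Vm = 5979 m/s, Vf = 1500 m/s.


1/V - 1/Vm = 1/4717 - 1/5979 = 4.475e-05
1/Vf - 1/Vm = 1/1500 - 1/5979 = 0.00049941
phi = 4.475e-05 / 0.00049941 = 0.0896

0.0896


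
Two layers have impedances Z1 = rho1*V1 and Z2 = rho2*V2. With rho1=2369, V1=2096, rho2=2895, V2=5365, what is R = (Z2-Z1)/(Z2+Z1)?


Z1 = 2369 * 2096 = 4965424
Z2 = 2895 * 5365 = 15531675
R = (15531675 - 4965424) / (15531675 + 4965424) = 10566251 / 20497099 = 0.5155

0.5155


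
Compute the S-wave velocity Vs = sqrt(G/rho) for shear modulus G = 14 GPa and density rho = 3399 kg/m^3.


Convert G to Pa: G = 14e9 Pa
Compute G/rho = 14e9 / 3399 = 4118858.4878
Vs = sqrt(4118858.4878) = 2029.5 m/s

2029.5


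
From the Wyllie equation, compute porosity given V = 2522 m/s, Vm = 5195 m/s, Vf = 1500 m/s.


1/V - 1/Vm = 1/2522 - 1/5195 = 0.00020402
1/Vf - 1/Vm = 1/1500 - 1/5195 = 0.00047417
phi = 0.00020402 / 0.00047417 = 0.4303

0.4303


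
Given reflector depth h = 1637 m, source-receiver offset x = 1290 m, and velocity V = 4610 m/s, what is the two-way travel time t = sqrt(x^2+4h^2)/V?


x^2 + 4h^2 = 1290^2 + 4*1637^2 = 1664100 + 10719076 = 12383176
sqrt(12383176) = 3518.9737
t = 3518.9737 / 4610 = 0.7633 s

0.7633


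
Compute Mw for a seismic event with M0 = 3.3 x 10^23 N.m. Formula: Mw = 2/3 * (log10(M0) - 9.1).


log10(M0) = log10(3.3 x 10^23) = 23.5185
Mw = 2/3 * (23.5185 - 9.1)
= 2/3 * 14.4185
= 9.61

9.61


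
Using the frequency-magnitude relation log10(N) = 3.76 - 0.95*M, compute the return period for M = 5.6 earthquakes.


log10(N) = 3.76 - 0.95*5.6 = -1.56
N = 10^-1.56 = 0.027542
T = 1/N = 1/0.027542 = 36.3078 years

36.3078


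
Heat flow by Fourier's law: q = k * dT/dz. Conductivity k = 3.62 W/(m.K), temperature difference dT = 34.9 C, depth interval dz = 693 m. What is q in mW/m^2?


q = k * dT / dz * 1000
= 3.62 * 34.9 / 693 * 1000
= 0.182306 * 1000
= 182.3059 mW/m^2

182.3059


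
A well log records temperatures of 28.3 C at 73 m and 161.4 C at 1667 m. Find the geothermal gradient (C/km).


dT = 161.4 - 28.3 = 133.1 C
dz = 1667 - 73 = 1594 m
gradient = dT/dz * 1000 = 133.1/1594 * 1000 = 83.5006 C/km

83.5006


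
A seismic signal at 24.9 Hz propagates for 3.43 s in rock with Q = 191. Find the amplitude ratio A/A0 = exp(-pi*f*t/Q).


pi*f*t/Q = pi*24.9*3.43/191 = 1.404785
A/A0 = exp(-1.404785) = 0.24542

0.24542


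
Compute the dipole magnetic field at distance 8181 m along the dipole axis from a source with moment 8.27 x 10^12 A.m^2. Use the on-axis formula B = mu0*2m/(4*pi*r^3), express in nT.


m = 8.27 x 10^12 = 8270000000000 A.m^2
2m = 16540000000000 A.m^2
r^3 = 8181^3 = 547544193741
B = (4pi*10^-7) * 16540000000000 / (4*pi * 547544193741) * 1e9
= 20784776.99615 / 6880643266289.89 * 1e9
= 3020.7607 nT

3020.7607


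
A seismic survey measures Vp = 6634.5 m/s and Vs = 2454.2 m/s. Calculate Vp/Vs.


Vp/Vs = 6634.5 / 2454.2
= 2.7033

2.7033


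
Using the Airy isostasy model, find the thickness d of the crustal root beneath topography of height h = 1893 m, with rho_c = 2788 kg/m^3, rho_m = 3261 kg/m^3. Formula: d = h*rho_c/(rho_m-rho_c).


rho_m - rho_c = 3261 - 2788 = 473
d = 1893 * 2788 / 473
= 5277684 / 473
= 11157.89 m

11157.89


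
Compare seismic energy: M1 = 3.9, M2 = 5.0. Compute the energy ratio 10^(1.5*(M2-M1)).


M2 - M1 = 5.0 - 3.9 = 1.1
1.5 * 1.1 = 1.65
ratio = 10^1.65 = 44.67

44.67


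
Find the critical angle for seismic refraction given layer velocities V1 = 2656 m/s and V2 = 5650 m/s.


V1/V2 = 2656/5650 = 0.470088
theta_c = arcsin(0.470088) = 28.04 degrees

28.04


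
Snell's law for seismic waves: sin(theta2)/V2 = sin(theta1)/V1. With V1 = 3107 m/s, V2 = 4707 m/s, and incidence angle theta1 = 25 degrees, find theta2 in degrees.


sin(theta1) = sin(25 deg) = 0.422618
sin(theta2) = V2/V1 * sin(theta1) = 4707/3107 * 0.422618 = 0.640252
theta2 = arcsin(0.640252) = 39.8106 degrees

39.8106


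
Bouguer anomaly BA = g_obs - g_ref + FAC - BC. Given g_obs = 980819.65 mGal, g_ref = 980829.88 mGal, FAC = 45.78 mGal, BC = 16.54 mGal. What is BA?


BA = g_obs - g_ref + FAC - BC
= 980819.65 - 980829.88 + 45.78 - 16.54
= 19.01 mGal

19.01


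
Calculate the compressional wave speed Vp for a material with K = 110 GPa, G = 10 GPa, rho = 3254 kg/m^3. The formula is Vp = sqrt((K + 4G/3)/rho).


First compute the effective modulus:
K + 4G/3 = 110e9 + 4*10e9/3 = 123333333333.33 Pa
Then divide by density:
123333333333.33 / 3254 = 37902069.2481 Pa/(kg/m^3)
Take the square root:
Vp = sqrt(37902069.2481) = 6156.47 m/s

6156.47


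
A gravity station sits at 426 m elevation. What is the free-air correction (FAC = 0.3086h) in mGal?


FAC = 0.3086 * h
= 0.3086 * 426
= 131.4636 mGal

131.4636


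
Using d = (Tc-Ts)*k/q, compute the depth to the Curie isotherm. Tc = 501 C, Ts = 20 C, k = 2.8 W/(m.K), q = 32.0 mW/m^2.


T_Curie - T_surf = 501 - 20 = 481 C
Convert q to W/m^2: 32.0 mW/m^2 = 0.032 W/m^2
d = 481 * 2.8 / 0.032 = 42087.5 m

42087.5


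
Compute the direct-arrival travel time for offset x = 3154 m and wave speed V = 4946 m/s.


t = x / V
= 3154 / 4946
= 0.6377 s

0.6377


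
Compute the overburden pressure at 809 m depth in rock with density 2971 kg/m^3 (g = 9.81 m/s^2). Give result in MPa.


P = rho * g * z / 1e6
= 2971 * 9.81 * 809 / 1e6
= 23578717.59 / 1e6
= 23.5787 MPa

23.5787


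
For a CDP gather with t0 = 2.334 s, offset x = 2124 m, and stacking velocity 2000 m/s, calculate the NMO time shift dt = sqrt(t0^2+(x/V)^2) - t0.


x/Vnmo = 2124/2000 = 1.062
(x/Vnmo)^2 = 1.127844
t0^2 = 5.447556
sqrt(5.447556 + 1.127844) = 2.564254
dt = 2.564254 - 2.334 = 0.230254

0.230254


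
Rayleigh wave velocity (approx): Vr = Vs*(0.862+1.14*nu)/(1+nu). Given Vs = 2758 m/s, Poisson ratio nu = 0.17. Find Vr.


Numerator factor = 0.862 + 1.14*0.17 = 1.0558
Denominator = 1 + 0.17 = 1.17
Vr = 2758 * 1.0558 / 1.17 = 2488.8 m/s

2488.8


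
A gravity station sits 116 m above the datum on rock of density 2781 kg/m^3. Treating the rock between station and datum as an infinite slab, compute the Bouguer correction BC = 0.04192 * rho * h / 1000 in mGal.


BC = 0.04192 * rho * h / 1000
= 0.04192 * 2781 * 116 / 1000
= 13.5232 mGal

13.5232


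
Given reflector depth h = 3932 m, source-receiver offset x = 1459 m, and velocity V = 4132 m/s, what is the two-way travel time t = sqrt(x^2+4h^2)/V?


x^2 + 4h^2 = 1459^2 + 4*3932^2 = 2128681 + 61842496 = 63971177
sqrt(63971177) = 7998.1984
t = 7998.1984 / 4132 = 1.9357 s

1.9357


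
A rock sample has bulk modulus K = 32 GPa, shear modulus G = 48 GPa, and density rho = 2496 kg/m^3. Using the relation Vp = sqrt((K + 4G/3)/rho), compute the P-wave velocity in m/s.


First compute the effective modulus:
K + 4G/3 = 32e9 + 4*48e9/3 = 96000000000.0 Pa
Then divide by density:
96000000000.0 / 2496 = 38461538.4615 Pa/(kg/m^3)
Take the square root:
Vp = sqrt(38461538.4615) = 6201.74 m/s

6201.74


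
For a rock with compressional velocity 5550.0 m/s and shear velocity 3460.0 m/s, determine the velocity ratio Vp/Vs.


Vp/Vs = 5550.0 / 3460.0
= 1.604

1.604


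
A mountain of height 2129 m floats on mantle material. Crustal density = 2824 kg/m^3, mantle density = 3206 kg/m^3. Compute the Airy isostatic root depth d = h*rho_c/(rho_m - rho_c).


rho_m - rho_c = 3206 - 2824 = 382
d = 2129 * 2824 / 382
= 6012296 / 382
= 15738.99 m

15738.99


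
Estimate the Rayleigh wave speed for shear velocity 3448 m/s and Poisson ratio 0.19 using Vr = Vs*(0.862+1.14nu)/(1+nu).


Numerator factor = 0.862 + 1.14*0.19 = 1.0786
Denominator = 1 + 0.19 = 1.19
Vr = 3448 * 1.0786 / 1.19 = 3125.22 m/s

3125.22


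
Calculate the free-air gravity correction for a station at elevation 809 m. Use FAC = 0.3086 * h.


FAC = 0.3086 * h
= 0.3086 * 809
= 249.6574 mGal

249.6574


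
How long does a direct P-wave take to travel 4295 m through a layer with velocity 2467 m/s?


t = x / V
= 4295 / 2467
= 1.741 s

1.741


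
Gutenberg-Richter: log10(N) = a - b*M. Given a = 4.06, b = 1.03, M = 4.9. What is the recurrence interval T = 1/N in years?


log10(N) = 4.06 - 1.03*4.9 = -0.987
N = 10^-0.987 = 0.103039
T = 1/N = 1/0.103039 = 9.7051 years

9.7051


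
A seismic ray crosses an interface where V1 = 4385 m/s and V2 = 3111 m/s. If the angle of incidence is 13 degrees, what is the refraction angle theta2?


sin(theta1) = sin(13 deg) = 0.224951
sin(theta2) = V2/V1 * sin(theta1) = 3111/4385 * 0.224951 = 0.159595
theta2 = arcsin(0.159595) = 9.1834 degrees

9.1834


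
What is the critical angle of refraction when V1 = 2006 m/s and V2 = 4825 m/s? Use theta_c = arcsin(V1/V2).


V1/V2 = 2006/4825 = 0.415751
theta_c = arcsin(0.415751) = 24.5666 degrees

24.5666


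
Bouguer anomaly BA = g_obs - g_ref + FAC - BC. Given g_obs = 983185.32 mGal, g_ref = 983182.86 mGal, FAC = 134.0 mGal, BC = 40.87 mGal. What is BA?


BA = g_obs - g_ref + FAC - BC
= 983185.32 - 983182.86 + 134.0 - 40.87
= 95.59 mGal

95.59


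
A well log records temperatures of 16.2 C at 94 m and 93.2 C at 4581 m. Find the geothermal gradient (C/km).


dT = 93.2 - 16.2 = 77.0 C
dz = 4581 - 94 = 4487 m
gradient = dT/dz * 1000 = 77.0/4487 * 1000 = 17.1607 C/km

17.1607


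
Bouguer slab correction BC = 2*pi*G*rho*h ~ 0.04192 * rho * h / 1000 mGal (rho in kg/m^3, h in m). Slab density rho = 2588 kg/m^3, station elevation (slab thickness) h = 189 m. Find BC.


BC = 0.04192 * rho * h / 1000
= 0.04192 * 2588 * 189 / 1000
= 20.5044 mGal

20.5044


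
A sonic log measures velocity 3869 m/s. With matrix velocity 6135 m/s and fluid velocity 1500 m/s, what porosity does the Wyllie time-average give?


1/V - 1/Vm = 1/3869 - 1/6135 = 9.547e-05
1/Vf - 1/Vm = 1/1500 - 1/6135 = 0.00050367
phi = 9.547e-05 / 0.00050367 = 0.1895

0.1895


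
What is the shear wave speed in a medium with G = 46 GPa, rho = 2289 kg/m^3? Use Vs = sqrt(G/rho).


Convert G to Pa: G = 46e9 Pa
Compute G/rho = 46e9 / 2289 = 20096111.8392
Vs = sqrt(20096111.8392) = 4482.87 m/s

4482.87


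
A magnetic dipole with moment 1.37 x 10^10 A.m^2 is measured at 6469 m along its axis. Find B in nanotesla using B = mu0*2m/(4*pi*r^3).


m = 1.37 x 10^10 = 13700000000 A.m^2
2m = 27400000000 A.m^2
r^3 = 6469^3 = 270714459709
B = (4pi*10^-7) * 27400000000 / (4*pi * 270714459709) * 1e9
= 34431.855483 / 3401898231369.3 * 1e9
= 10.1214 nT

10.1214


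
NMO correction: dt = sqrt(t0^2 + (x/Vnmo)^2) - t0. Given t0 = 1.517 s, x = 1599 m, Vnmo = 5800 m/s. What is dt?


x/Vnmo = 1599/5800 = 0.27569
(x/Vnmo)^2 = 0.076005
t0^2 = 2.301289
sqrt(2.301289 + 0.076005) = 1.541848
dt = 1.541848 - 1.517 = 0.024848

0.024848


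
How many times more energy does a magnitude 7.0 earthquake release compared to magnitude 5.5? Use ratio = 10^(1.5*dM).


M2 - M1 = 7.0 - 5.5 = 1.5
1.5 * 1.5 = 2.25
ratio = 10^2.25 = 177.83

177.83


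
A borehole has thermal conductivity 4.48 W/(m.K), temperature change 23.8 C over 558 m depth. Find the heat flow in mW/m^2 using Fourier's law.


q = k * dT / dz * 1000
= 4.48 * 23.8 / 558 * 1000
= 0.191082 * 1000
= 191.0824 mW/m^2

191.0824


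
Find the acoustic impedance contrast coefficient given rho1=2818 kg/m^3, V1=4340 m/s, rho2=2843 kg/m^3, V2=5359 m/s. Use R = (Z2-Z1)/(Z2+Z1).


Z1 = 2818 * 4340 = 12230120
Z2 = 2843 * 5359 = 15235637
R = (15235637 - 12230120) / (15235637 + 12230120) = 3005517 / 27465757 = 0.1094

0.1094


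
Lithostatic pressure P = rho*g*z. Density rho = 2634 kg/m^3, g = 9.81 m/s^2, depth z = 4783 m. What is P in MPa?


P = rho * g * z / 1e6
= 2634 * 9.81 * 4783 / 1e6
= 123590519.82 / 1e6
= 123.5905 MPa

123.5905


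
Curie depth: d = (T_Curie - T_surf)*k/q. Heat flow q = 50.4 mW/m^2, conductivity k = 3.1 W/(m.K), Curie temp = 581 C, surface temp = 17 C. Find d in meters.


T_Curie - T_surf = 581 - 17 = 564 C
Convert q to W/m^2: 50.4 mW/m^2 = 0.0504 W/m^2
d = 564 * 3.1 / 0.0504 = 34690.48 m

34690.48


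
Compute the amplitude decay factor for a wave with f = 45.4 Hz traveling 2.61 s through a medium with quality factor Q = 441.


pi*f*t/Q = pi*45.4*2.61/441 = 0.844127
A/A0 = exp(-0.844127) = 0.429933

0.429933


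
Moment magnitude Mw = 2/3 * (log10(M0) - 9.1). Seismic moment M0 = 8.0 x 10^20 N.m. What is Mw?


log10(M0) = log10(8.0 x 10^20) = 20.9031
Mw = 2/3 * (20.9031 - 9.1)
= 2/3 * 11.8031
= 7.87

7.87


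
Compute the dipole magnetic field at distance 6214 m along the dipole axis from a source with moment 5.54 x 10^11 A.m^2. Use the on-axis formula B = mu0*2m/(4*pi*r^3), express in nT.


m = 5.54 x 10^11 = 554000000000 A.m^2
2m = 1108000000000 A.m^2
r^3 = 6214^3 = 239946128344
B = (4pi*10^-7) * 1108000000000 / (4*pi * 239946128344) * 1e9
= 1392353.864071 / 3015251976251.3 * 1e9
= 461.7703 nT

461.7703


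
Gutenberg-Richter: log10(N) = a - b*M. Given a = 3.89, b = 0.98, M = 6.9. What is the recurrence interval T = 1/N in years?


log10(N) = 3.89 - 0.98*6.9 = -2.872
N = 10^-2.872 = 0.001343
T = 1/N = 1/0.001343 = 744.732 years

744.732


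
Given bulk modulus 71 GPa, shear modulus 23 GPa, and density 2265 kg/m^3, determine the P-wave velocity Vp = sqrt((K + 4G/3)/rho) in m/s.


First compute the effective modulus:
K + 4G/3 = 71e9 + 4*23e9/3 = 101666666666.67 Pa
Then divide by density:
101666666666.67 / 2265 = 44885945.5482 Pa/(kg/m^3)
Take the square root:
Vp = sqrt(44885945.5482) = 6699.7 m/s

6699.7


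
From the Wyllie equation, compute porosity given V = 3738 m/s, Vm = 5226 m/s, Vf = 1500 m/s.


1/V - 1/Vm = 1/3738 - 1/5226 = 7.617e-05
1/Vf - 1/Vm = 1/1500 - 1/5226 = 0.00047532
phi = 7.617e-05 / 0.00047532 = 0.1603

0.1603


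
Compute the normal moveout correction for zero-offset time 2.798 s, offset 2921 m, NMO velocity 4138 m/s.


x/Vnmo = 2921/4138 = 0.705897
(x/Vnmo)^2 = 0.49829
t0^2 = 7.828804
sqrt(7.828804 + 0.49829) = 2.88567
dt = 2.88567 - 2.798 = 0.08767

0.08767
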